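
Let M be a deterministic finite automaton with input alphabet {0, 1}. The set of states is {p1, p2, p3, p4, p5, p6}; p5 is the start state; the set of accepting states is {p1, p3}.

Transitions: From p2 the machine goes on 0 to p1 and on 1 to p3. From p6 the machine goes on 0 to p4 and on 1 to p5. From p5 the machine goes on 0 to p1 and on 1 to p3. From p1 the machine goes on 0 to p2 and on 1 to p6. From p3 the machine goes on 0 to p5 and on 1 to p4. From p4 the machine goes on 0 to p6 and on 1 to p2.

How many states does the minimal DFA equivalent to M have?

3

Every state is reachable, so we keep all 6.
Initial partition by acceptance: {p1,p3} | {p2,p4,p5,p6}.
On input 0, block {p2,p4,p5,p6} splits into {p2,p5} and {p4,p6}.
No further refinement is possible. Final partition (3 blocks): {p1,p3} | {p2,p5} | {p4,p6}.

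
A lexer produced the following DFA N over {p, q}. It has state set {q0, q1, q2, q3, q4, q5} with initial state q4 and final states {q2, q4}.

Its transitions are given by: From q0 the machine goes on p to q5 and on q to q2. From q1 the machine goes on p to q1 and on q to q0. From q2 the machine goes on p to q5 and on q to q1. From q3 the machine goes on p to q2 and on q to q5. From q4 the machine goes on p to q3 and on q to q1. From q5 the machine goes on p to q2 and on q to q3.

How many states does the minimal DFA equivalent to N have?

4

Every state is reachable, so we keep all 6.
P0 = {q2,q4} | {q0,q1,q3,q5}.
On input p, block {q0,q1,q3,q5} splits into {q0,q1} and {q3,q5}.
On input p, block {q0,q1} splits into {q0} and {q1}.
The partition is now stable with 4 blocks: {q2,q4} | {q0} | {q3,q5} | {q1}.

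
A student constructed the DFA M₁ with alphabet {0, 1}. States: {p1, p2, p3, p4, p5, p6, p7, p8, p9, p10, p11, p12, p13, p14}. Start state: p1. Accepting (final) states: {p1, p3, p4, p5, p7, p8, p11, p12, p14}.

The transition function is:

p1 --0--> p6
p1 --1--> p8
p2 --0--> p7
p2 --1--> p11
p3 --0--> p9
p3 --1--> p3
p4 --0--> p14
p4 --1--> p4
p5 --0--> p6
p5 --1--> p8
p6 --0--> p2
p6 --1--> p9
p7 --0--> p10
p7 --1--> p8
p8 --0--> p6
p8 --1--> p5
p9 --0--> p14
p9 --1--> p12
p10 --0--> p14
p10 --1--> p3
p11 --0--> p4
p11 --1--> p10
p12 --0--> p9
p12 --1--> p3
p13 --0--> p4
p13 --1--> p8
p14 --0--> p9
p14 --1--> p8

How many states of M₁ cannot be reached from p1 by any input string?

1

Starting at p1 and following transitions, the reachable set is {p1, p2, p3, p4, p5, p6, p7, p8, p9, p10, p11, p12, p14}. That leaves p13 unreachable — 1 in total.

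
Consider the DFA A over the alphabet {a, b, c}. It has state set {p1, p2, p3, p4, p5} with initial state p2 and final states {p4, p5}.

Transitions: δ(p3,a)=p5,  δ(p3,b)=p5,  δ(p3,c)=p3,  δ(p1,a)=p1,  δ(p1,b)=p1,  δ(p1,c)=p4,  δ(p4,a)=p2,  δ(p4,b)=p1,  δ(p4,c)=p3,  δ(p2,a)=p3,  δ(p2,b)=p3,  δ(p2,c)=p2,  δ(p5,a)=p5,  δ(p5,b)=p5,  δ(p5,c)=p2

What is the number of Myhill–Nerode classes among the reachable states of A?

States {p1,p4} cannot be reached from the start state, so discard them.
P0 = {p5} | {p2,p3}.
Split {p2,p3} by δ(·,a) → {p2} and {p3}.
The partition is now stable with 3 blocks: {p5} | {p2} | {p3}.

3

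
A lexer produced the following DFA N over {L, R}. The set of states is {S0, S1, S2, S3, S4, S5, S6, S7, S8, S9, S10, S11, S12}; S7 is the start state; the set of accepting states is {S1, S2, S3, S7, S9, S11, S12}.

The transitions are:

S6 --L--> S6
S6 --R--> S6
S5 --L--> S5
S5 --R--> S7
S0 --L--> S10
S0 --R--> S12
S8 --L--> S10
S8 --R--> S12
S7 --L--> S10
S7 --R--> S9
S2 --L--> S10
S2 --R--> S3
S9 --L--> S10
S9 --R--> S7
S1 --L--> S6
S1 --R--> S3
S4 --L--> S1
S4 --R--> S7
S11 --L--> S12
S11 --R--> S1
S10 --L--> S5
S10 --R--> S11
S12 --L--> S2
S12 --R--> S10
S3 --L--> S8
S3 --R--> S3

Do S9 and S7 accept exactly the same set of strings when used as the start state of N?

Yes

States {S0,S4} cannot be reached from the start state, so discard them.
Start with accepting vs non-accepting: {S1,S2,S3,S7,S9,S11,S12} | {S5,S6,S8,S10}.
Split {S1,S2,S3,S7,S9,S11,S12} by δ(·,L) → {S1,S2,S3,S7,S9} and {S11,S12}.
Split {S5,S6,S8,S10} by δ(·,R) → {S8,S10} and {S5} and {S6}.
Refine {S1,S2,S3,S7,S9} on symbol L: members go to different blocks, giving {S2,S3,S7,S9} and {S1}.
On input L, block {S8,S10} splits into {S8} and {S10}.
Split {S2,S3,S7,S9} by δ(·,L) → {S2,S7,S9} and {S3}.
On input R, block {S2,S7,S9} splits into {S7,S9} and {S2}.
Refine {S11,S12} on symbol L: members go to different blocks, giving {S11} and {S12}.
The partition is now stable with 10 blocks: {S7,S9} | {S8} | {S11} | {S5} | {S6} | {S1} | {S10} | {S3} | {S2} | {S12}.
S9 and S7 lie in the same block of the stable partition, so they are equivalent — no string distinguishes them.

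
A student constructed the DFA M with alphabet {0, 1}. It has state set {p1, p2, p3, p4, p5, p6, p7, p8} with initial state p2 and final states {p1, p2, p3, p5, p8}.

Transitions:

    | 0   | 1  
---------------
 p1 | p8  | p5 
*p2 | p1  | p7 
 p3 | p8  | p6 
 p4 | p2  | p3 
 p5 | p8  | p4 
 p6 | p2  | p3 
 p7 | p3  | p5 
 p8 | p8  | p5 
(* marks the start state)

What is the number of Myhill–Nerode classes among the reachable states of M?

Start with accepting vs non-accepting: {p1,p2,p3,p5,p8} | {p4,p6,p7}.
Refine {p1,p2,p3,p5,p8} on symbol 1: members go to different blocks, giving {p2,p3,p5} and {p1,p8}.
No further refinement is possible. Final partition (3 blocks): {p2,p3,p5} | {p4,p6,p7} | {p1,p8}.

3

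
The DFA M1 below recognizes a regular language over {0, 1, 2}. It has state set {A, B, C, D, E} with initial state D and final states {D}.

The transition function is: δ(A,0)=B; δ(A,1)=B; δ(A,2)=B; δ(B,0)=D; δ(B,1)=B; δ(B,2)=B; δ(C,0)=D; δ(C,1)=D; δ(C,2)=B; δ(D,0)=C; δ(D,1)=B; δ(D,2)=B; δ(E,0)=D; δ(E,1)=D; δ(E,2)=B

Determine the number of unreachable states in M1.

Starting at D and following transitions, the reachable set is {B, C, D}. That leaves A, E unreachable — 2 in total.

2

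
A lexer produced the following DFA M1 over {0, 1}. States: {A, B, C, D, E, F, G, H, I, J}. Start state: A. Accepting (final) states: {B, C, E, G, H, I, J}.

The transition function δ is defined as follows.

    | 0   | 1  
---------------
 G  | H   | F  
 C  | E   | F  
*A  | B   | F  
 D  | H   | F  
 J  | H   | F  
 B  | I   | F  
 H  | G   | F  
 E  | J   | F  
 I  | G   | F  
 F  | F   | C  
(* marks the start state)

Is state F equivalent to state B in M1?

No

First remove the unreachable states {D}; 9 states remain.
Start with accepting vs non-accepting: {B,C,E,G,H,I,J} | {A,F}.
Split {A,F} by δ(·,0) → {A} and {F}.
Stable partition: {B,C,E,G,H,I,J} | {A} | {F} — 3 equivalence classes.
F and B end up in different blocks, so they are distinguishable. For instance, the string 'ε' is accepted from only B.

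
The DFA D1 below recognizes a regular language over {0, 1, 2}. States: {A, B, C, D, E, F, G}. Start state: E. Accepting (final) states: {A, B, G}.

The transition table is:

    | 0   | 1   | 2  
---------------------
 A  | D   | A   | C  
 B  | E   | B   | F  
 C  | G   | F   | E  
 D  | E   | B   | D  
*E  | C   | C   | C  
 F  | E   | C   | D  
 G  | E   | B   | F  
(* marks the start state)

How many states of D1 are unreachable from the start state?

1

Starting at E and following transitions, the reachable set is {B, C, D, E, F, G}. That leaves A unreachable — 1 in total.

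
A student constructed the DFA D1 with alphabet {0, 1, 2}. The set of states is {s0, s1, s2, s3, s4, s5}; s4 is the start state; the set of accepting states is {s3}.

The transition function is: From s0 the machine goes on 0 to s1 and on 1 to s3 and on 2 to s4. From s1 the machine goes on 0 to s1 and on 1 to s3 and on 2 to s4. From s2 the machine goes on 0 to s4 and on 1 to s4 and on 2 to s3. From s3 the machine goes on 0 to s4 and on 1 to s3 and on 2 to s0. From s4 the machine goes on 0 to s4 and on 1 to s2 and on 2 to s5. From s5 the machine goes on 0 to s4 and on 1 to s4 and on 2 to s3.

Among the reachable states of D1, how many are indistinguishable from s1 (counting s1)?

All states are reachable from the start state.
P0 = {s3} | {s0,s1,s2,s4,s5}.
On input 1, block {s0,s1,s2,s4,s5} splits into {s2,s4,s5} and {s0,s1}.
Split {s2,s4,s5} by δ(·,2) → {s2,s5} and {s4}.
No further refinement is possible. Final partition (4 blocks): {s3} | {s2,s5} | {s0,s1} | {s4}.
The equivalence class containing s1 is {s0,s1}, of size 2.

2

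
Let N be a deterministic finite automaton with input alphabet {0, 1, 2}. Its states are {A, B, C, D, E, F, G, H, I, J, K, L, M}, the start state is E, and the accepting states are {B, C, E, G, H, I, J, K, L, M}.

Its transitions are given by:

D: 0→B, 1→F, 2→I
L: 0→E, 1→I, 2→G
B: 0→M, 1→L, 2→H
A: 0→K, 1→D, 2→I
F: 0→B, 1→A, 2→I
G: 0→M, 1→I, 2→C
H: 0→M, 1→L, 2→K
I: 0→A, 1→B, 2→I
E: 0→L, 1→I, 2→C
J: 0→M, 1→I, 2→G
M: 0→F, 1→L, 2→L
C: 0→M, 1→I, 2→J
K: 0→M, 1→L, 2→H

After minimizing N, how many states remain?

All states are reachable from the start state.
P0 = {B,C,E,G,H,I,J,K,L,M} | {A,D,F}.
Split {B,C,E,G,H,I,J,K,L,M} by δ(·,0) → {B,C,E,G,H,J,K,L} and {I,M}.
Refine {B,C,E,G,H,J,K,L} on symbol 0: members go to different blocks, giving {B,C,G,H,J,K} and {E,L}.
Split {B,C,G,H,J,K} by δ(·,1) → {B,H,K} and {C,G,J}.
Split {I,M} by δ(·,1) → {I} and {M}.
Stable partition: {B,H,K} | {A,D,F} | {I} | {E,L} | {C,G,J} | {M} — 6 equivalence classes.

6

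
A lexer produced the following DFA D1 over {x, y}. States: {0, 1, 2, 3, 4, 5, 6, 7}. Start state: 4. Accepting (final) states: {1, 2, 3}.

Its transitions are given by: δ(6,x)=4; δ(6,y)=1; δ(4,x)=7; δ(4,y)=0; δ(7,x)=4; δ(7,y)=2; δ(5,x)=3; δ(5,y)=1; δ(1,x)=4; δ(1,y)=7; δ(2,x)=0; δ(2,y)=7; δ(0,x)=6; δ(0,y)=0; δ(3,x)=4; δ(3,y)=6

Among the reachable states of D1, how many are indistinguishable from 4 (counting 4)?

States {3,5} cannot be reached from the start state, so discard them.
Initial partition by acceptance: {1,2} | {0,4,6,7}.
Split {0,4,6,7} by δ(·,y) → {0,4} and {6,7}.
The partition is now stable with 3 blocks: {1,2} | {0,4} | {6,7}.
The equivalence class containing 4 is {0,4}, of size 2.

2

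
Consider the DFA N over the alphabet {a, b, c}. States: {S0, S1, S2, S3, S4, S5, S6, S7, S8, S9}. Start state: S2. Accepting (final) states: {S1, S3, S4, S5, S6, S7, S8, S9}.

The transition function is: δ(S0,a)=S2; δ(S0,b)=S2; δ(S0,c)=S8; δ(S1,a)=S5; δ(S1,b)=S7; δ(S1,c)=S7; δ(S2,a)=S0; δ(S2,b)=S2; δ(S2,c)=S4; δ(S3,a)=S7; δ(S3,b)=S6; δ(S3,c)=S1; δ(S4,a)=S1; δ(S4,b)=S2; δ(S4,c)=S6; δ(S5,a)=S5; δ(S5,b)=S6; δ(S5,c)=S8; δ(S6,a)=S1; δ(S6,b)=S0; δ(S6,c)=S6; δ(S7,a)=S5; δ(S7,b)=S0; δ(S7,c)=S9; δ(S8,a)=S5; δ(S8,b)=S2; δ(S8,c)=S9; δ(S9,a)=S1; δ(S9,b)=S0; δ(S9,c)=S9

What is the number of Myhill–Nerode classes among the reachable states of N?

First remove the unreachable states {S3}; 9 states remain.
P0 = {S1,S4,S5,S6,S7,S8,S9} | {S0,S2}.
On input b, block {S1,S4,S5,S6,S7,S8,S9} splits into {S4,S6,S7,S8,S9} and {S1,S5}.
No further refinement is possible. Final partition (3 blocks): {S4,S6,S7,S8,S9} | {S0,S2} | {S1,S5}.

3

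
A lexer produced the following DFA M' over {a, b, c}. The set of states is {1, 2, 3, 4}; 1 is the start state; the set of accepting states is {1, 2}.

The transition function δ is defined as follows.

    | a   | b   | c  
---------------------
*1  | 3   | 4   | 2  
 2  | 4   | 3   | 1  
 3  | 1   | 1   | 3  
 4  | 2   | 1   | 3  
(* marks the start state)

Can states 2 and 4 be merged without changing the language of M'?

No

Start with accepting vs non-accepting: {1,2} | {3,4}.
No further refinement is possible. Final partition (2 blocks): {1,2} | {3,4}.
2 and 4 end up in different blocks, so they are distinguishable. For instance, the string 'ε' is accepted from only 2.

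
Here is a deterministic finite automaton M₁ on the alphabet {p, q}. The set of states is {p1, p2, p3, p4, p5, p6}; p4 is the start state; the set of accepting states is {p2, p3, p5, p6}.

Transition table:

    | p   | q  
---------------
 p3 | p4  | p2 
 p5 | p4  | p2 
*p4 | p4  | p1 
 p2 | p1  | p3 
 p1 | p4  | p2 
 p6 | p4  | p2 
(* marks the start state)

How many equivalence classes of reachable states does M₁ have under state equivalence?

States {p5,p6} cannot be reached from the start state, so discard them.
Initial partition by acceptance: {p2,p3} | {p1,p4}.
Split {p1,p4} by δ(·,q) → {p1} and {p4}.
Split {p2,p3} by δ(·,p) → {p2} and {p3}.
Stable partition: {p2} | {p1} | {p4} | {p3} — 4 equivalence classes.

4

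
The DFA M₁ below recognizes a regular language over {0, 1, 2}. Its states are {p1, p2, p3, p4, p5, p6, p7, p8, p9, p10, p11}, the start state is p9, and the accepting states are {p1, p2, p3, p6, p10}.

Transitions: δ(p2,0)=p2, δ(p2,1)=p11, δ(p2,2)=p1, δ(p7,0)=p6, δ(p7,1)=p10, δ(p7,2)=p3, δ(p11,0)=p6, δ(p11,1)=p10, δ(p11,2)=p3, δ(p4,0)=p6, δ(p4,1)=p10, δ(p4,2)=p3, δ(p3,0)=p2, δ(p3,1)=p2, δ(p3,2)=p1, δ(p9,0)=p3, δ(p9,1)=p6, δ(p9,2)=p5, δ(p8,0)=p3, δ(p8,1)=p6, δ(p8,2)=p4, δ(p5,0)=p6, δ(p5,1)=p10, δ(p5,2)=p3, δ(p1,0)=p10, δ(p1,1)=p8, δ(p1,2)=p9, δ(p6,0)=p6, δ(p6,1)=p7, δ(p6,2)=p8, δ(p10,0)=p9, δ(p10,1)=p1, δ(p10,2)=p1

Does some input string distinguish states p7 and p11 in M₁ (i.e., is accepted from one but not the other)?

P0 = {p1,p2,p3,p6,p10} | {p4,p5,p7,p8,p9,p11}.
On input 0, block {p1,p2,p3,p6,p10} splits into {p1,p2,p3,p6} and {p10}.
Split {p1,p2,p3,p6} by δ(·,0) → {p2,p3,p6} and {p1}.
On input 1, block {p2,p3,p6} splits into {p2,p6} and {p3}.
On input 2, block {p2,p6} splits into {p2} and {p6}.
Refine {p4,p5,p7,p8,p9,p11} on symbol 0: members go to different blocks, giving {p4,p5,p7,p11} and {p8,p9}.
Stable partition: {p2} | {p4,p5,p7,p11} | {p10} | {p1} | {p3} | {p6} | {p8,p9} — 7 equivalence classes.
p7 and p11 lie in the same block of the stable partition, so they are equivalent — no string distinguishes them.

No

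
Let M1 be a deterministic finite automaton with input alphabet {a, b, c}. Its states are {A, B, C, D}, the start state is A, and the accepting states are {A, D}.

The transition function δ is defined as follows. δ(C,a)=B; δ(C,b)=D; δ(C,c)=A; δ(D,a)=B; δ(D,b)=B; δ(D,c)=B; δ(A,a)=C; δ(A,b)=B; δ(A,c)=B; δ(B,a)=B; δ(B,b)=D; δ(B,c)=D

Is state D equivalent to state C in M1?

No

P0 = {A,D} | {B,C}.
Stable partition: {A,D} | {B,C} — 2 equivalence classes.
D and C end up in different blocks, so they are distinguishable. For instance, the string 'ε' is accepted from only D.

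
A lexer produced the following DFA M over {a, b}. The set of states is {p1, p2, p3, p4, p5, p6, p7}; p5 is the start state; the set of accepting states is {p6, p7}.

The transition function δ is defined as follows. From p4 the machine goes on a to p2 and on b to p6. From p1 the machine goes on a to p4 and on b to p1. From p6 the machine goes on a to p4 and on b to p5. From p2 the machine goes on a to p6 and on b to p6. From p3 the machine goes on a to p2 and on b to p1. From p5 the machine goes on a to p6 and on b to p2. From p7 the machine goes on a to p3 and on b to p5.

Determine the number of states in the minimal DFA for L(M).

Reachable states from the start: {p2,p4,p5,p6}. Unreachable: {p1,p3,p7} — drop them.
Start with accepting vs non-accepting: {p6} | {p2,p4,p5}.
Split {p2,p4,p5} by δ(·,a) → {p2,p5} and {p4}.
Split {p2,p5} by δ(·,b) → {p2} and {p5}.
No further refinement is possible. Final partition (4 blocks): {p6} | {p2} | {p4} | {p5}.

4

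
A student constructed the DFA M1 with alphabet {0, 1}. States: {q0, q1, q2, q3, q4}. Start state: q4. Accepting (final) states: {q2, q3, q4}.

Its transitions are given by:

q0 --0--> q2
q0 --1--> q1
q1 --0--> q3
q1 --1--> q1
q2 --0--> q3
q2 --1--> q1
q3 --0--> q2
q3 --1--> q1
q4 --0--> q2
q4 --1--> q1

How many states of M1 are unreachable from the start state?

1

BFS from q4 reaches {q1, q2, q3, q4}; the 1 state(s) q0 are never visited.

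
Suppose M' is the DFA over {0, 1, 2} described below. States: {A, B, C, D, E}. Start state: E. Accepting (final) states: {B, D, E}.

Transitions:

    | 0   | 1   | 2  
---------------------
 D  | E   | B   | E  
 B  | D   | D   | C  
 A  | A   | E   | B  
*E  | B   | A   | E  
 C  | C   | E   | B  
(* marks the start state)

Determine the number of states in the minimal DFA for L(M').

4

Every state is reachable, so we keep all 5.
P0 = {B,D,E} | {A,C}.
On input 1, block {B,D,E} splits into {B,D} and {E}.
Refine {B,D} on symbol 0: members go to different blocks, giving {B} and {D}.
No further refinement is possible. Final partition (4 blocks): {B} | {A,C} | {E} | {D}.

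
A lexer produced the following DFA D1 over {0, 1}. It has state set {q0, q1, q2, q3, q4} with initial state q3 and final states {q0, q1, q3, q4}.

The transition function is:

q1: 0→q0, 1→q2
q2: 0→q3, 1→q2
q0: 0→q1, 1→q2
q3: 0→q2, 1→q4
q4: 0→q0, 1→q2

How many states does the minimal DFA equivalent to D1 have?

3

Start with accepting vs non-accepting: {q0,q1,q3,q4} | {q2}.
On input 0, block {q0,q1,q3,q4} splits into {q0,q1,q4} and {q3}.
The partition is now stable with 3 blocks: {q0,q1,q4} | {q2} | {q3}.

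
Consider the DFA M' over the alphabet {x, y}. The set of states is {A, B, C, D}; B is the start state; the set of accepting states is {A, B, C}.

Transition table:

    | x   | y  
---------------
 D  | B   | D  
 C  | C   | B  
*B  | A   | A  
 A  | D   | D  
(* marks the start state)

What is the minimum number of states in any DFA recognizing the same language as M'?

3

Reachable states from the start: {A,B,D}. Unreachable: {C} — drop them.
Initial partition by acceptance: {A,B} | {D}.
Refine {A,B} on symbol x: members go to different blocks, giving {A} and {B}.
No further refinement is possible. Final partition (3 blocks): {A} | {D} | {B}.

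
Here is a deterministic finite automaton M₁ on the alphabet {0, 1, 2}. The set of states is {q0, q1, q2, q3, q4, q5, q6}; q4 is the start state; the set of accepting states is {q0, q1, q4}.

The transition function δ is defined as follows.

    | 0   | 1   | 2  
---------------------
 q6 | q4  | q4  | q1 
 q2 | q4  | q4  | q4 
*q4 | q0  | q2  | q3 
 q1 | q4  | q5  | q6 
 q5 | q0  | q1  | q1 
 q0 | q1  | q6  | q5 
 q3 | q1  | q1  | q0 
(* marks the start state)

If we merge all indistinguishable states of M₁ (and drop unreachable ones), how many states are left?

Start with accepting vs non-accepting: {q0,q1,q4} | {q2,q3,q5,q6}.
Stable partition: {q0,q1,q4} | {q2,q3,q5,q6} — 2 equivalence classes.

2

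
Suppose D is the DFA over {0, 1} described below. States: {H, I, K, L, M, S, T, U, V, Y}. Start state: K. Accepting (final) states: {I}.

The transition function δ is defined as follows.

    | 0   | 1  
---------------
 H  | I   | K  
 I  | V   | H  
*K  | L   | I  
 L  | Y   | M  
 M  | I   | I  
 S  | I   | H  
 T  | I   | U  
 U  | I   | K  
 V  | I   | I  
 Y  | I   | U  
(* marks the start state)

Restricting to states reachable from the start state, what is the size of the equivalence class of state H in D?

2

States {S,T} cannot be reached from the start state, so discard them.
Start with accepting vs non-accepting: {I} | {H,K,L,M,U,V,Y}.
On input 0, block {H,K,L,M,U,V,Y} splits into {H,M,U,V,Y} and {K,L}.
On input 1, block {H,M,U,V,Y} splits into {H,U} and {M,V} and {Y}.
On input 0, block {K,L} splits into {L} and {K}.
No further refinement is possible. Final partition (6 blocks): {I} | {H,U} | {L} | {M,V} | {Y} | {K}.
The equivalence class containing H is {H,U}, of size 2.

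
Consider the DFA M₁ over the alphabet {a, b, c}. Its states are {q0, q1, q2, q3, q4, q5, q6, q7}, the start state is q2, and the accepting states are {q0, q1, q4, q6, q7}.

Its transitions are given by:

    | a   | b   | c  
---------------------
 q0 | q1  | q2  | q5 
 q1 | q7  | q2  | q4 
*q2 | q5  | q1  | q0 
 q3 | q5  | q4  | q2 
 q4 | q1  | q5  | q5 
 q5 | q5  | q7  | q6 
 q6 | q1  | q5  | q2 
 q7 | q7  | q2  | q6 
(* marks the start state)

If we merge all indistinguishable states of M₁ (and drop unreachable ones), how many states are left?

States {q3} cannot be reached from the start state, so discard them.
Start with accepting vs non-accepting: {q0,q1,q4,q6,q7} | {q2,q5}.
Split {q0,q1,q4,q6,q7} by δ(·,c) → {q0,q4,q6} and {q1,q7}.
The partition is now stable with 3 blocks: {q0,q4,q6} | {q2,q5} | {q1,q7}.

3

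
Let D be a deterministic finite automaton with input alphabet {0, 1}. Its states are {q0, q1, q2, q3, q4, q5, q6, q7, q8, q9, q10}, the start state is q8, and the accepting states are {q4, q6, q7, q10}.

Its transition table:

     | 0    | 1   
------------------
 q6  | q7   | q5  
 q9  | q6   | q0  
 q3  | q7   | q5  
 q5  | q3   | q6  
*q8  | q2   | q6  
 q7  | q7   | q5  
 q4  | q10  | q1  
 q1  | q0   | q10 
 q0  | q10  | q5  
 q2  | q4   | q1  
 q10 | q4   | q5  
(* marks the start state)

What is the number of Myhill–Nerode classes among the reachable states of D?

States {q9} cannot be reached from the start state, so discard them.
Initial partition by acceptance: {q4,q6,q7,q10} | {q0,q1,q2,q3,q5,q8}.
On input 0, block {q0,q1,q2,q3,q5,q8} splits into {q0,q2,q3} and {q1,q5,q8}.
Stable partition: {q4,q6,q7,q10} | {q0,q2,q3} | {q1,q5,q8} — 3 equivalence classes.

3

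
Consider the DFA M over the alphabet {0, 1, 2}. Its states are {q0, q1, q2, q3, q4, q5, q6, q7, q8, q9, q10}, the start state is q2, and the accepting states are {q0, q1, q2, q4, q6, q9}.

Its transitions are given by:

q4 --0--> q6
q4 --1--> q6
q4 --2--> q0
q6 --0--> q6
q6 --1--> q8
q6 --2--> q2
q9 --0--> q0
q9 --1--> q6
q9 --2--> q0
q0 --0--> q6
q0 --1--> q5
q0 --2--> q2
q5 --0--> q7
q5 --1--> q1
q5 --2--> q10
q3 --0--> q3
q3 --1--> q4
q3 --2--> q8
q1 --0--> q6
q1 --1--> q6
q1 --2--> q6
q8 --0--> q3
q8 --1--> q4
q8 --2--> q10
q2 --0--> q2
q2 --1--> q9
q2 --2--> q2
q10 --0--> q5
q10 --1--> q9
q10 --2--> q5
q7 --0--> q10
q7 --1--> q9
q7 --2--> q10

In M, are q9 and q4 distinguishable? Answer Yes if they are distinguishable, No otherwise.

No

Every state is reachable, so we keep all 11.
Initial partition by acceptance: {q0,q1,q2,q4,q6,q9} | {q3,q5,q7,q8,q10}.
Split {q0,q1,q2,q4,q6,q9} by δ(·,1) → {q1,q2,q4,q9} and {q0,q6}.
Refine {q1,q2,q4,q9} on symbol 0: members go to different blocks, giving {q1,q4,q9} and {q2}.
No further refinement is possible. Final partition (4 blocks): {q1,q4,q9} | {q3,q5,q7,q8,q10} | {q0,q6} | {q2}.
q9 and q4 lie in the same block of the stable partition, so they are equivalent — no string distinguishes them.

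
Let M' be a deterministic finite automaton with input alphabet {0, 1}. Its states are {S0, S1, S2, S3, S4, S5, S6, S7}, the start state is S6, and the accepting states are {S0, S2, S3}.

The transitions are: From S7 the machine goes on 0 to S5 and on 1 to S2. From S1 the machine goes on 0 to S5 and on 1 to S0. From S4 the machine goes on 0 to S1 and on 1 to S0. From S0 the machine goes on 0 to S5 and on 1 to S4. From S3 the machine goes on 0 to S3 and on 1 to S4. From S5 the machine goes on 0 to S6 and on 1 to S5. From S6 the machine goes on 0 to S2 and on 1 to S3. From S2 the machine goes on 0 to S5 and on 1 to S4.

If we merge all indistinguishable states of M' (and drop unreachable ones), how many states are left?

6

States {S7} cannot be reached from the start state, so discard them.
Start with accepting vs non-accepting: {S0,S2,S3} | {S1,S4,S5,S6}.
On input 0, block {S0,S2,S3} splits into {S0,S2} and {S3}.
Split {S1,S4,S5,S6} by δ(·,0) → {S1,S4,S5} and {S6}.
Refine {S1,S4,S5} on symbol 0: members go to different blocks, giving {S1,S4} and {S5}.
Refine {S1,S4} on symbol 0: members go to different blocks, giving {S1} and {S4}.
No further refinement is possible. Final partition (6 blocks): {S0,S2} | {S1} | {S3} | {S6} | {S5} | {S4}.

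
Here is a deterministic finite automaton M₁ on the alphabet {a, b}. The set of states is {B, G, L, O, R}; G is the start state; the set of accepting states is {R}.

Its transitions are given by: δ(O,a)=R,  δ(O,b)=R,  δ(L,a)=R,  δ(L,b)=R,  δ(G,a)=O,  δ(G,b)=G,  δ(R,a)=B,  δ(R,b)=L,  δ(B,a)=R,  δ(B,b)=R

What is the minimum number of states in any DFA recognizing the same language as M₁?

3

Every state is reachable, so we keep all 5.
Initial partition by acceptance: {R} | {B,G,L,O}.
Refine {B,G,L,O} on symbol a: members go to different blocks, giving {B,L,O} and {G}.
No further refinement is possible. Final partition (3 blocks): {R} | {B,L,O} | {G}.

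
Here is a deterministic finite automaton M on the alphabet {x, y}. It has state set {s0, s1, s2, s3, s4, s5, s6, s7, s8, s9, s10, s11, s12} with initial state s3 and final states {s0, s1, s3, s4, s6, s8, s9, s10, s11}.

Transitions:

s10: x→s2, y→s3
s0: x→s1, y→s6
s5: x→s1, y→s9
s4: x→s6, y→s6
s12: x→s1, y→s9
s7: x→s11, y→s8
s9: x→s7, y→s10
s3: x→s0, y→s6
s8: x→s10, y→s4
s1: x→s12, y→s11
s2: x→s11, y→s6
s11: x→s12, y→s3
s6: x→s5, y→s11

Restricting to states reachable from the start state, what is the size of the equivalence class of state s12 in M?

Start with accepting vs non-accepting: {s0,s1,s3,s4,s6,s8,s9,s10,s11} | {s2,s5,s7,s12}.
Refine {s0,s1,s3,s4,s6,s8,s9,s10,s11} on symbol x: members go to different blocks, giving {s1,s6,s9,s10,s11} and {s0,s3,s4,s8}.
On input y, block {s1,s6,s9,s10,s11} splits into {s1,s6,s9} and {s10,s11}.
On input x, block {s2,s5,s7,s12} splits into {s2,s7} and {s5,s12}.
Split {s1,s6,s9} by δ(·,x) → {s1,s6} and {s9}.
Split {s2,s7} by δ(·,y) → {s2} and {s7}.
Refine {s0,s3,s4,s8} on symbol x: members go to different blocks, giving {s0,s4} and {s3} and {s8}.
Split {s10,s11} by δ(·,x) → {s10} and {s11}.
The partition is now stable with 10 blocks: {s1,s6} | {s2} | {s0,s4} | {s10} | {s5,s12} | {s9} | {s7} | {s3} | {s8} | {s11}.
The equivalence class containing s12 is {s5,s12}, of size 2.

2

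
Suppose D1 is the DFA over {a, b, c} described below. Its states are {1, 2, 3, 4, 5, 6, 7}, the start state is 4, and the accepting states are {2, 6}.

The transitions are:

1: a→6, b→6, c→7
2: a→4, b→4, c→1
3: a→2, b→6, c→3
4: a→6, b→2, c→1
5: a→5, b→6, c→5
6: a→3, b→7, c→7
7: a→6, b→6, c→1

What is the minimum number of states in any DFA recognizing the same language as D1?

2

Reachable states from the start: {1,2,3,4,6,7}. Unreachable: {5} — drop them.
Initial partition by acceptance: {2,6} | {1,3,4,7}.
Stable partition: {2,6} | {1,3,4,7} — 2 equivalence classes.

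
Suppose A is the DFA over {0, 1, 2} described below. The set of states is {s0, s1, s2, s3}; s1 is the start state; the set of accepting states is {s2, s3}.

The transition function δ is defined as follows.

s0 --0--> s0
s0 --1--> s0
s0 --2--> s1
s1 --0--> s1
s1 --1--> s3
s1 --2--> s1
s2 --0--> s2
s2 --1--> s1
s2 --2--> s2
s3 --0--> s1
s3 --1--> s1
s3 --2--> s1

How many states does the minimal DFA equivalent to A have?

2

Reachable states from the start: {s1,s3}. Unreachable: {s0,s2} — drop them.
Initial partition by acceptance: {s3} | {s1}.
Stable partition: {s3} | {s1} — 2 equivalence classes.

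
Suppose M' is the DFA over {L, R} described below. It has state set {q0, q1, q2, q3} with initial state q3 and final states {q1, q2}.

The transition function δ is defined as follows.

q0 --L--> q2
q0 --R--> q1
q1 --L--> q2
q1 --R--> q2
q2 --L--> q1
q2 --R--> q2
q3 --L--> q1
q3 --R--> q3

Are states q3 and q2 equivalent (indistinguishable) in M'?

First remove the unreachable states {q0}; 3 states remain.
P0 = {q1,q2} | {q3}.
The partition is now stable with 2 blocks: {q1,q2} | {q3}.
q3 and q2 end up in different blocks, so they are distinguishable. For instance, the string 'ε' is accepted from only q2.

No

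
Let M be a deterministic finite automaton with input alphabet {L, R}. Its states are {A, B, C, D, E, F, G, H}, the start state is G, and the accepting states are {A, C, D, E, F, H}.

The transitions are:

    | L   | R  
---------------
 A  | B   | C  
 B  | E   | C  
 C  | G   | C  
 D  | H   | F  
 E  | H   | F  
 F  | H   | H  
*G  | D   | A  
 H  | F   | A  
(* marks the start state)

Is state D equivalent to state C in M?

Every state is reachable, so we keep all 8.
Start with accepting vs non-accepting: {A,C,D,E,F,H} | {B,G}.
Split {A,C,D,E,F,H} by δ(·,L) → {D,E,F,H} and {A,C}.
On input R, block {D,E,F,H} splits into {D,E,F} and {H}.
Split {D,E,F} by δ(·,R) → {D,E} and {F}.
No further refinement is possible. Final partition (5 blocks): {D,E} | {B,G} | {A,C} | {H} | {F}.
D and C end up in different blocks, so they are distinguishable. For instance, the string 'L' is accepted from only D.

No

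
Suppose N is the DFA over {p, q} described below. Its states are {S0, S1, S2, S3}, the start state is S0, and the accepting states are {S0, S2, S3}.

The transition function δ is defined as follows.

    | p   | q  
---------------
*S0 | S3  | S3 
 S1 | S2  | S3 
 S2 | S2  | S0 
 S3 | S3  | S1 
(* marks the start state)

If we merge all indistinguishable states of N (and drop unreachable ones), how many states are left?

4

All states are reachable from the start state.
P0 = {S0,S2,S3} | {S1}.
Refine {S0,S2,S3} on symbol q: members go to different blocks, giving {S0,S2} and {S3}.
Refine {S0,S2} on symbol p: members go to different blocks, giving {S0} and {S2}.
No further refinement is possible. Final partition (4 blocks): {S0} | {S1} | {S3} | {S2}.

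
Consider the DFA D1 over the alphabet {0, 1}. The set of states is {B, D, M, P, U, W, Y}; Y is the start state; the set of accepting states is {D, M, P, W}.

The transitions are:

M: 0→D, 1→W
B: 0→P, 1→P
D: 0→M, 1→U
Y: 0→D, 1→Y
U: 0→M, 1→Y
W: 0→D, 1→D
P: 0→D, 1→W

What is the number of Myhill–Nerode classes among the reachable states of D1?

5

First remove the unreachable states {B,P}; 5 states remain.
Start with accepting vs non-accepting: {D,M,W} | {U,Y}.
Split {D,M,W} by δ(·,1) → {M,W} and {D}.
On input 1, block {M,W} splits into {W} and {M}.
Refine {U,Y} on symbol 0: members go to different blocks, giving {U} and {Y}.
No further refinement is possible. Final partition (5 blocks): {W} | {U} | {D} | {M} | {Y}.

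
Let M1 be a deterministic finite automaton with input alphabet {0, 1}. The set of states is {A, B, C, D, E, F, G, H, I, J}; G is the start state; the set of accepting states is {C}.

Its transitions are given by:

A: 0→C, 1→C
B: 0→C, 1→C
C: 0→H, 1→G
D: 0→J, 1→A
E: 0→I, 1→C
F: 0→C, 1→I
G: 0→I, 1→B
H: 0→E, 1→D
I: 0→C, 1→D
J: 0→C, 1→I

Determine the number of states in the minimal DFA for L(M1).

8

States {F} cannot be reached from the start state, so discard them.
Initial partition by acceptance: {C} | {A,B,D,E,G,H,I,J}.
Split {A,B,D,E,G,H,I,J} by δ(·,0) → {A,B,I,J} and {D,E,G,H}.
Refine {A,B,I,J} on symbol 1: members go to different blocks, giving {A,B} and {I} and {J}.
On input 0, block {D,E,G,H} splits into {E,G} and {D} and {H}.
Refine {E,G} on symbol 1: members go to different blocks, giving {E} and {G}.
Stable partition: {C} | {A,B} | {E} | {I} | {J} | {D} | {H} | {G} — 8 equivalence classes.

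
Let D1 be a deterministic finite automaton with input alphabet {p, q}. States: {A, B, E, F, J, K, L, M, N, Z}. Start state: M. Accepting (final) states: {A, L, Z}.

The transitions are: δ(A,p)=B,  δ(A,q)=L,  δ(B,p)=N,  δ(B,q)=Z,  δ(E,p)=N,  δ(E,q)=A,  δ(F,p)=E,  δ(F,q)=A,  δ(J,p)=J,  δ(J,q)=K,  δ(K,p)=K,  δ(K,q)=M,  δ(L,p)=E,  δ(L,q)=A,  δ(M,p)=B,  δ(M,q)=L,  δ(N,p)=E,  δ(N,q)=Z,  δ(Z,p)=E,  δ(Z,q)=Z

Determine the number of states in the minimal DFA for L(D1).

Reachable states from the start: {A,B,E,L,M,N,Z}. Unreachable: {F,J,K} — drop them.
Start with accepting vs non-accepting: {A,L,Z} | {B,E,M,N}.
No further refinement is possible. Final partition (2 blocks): {A,L,Z} | {B,E,M,N}.

2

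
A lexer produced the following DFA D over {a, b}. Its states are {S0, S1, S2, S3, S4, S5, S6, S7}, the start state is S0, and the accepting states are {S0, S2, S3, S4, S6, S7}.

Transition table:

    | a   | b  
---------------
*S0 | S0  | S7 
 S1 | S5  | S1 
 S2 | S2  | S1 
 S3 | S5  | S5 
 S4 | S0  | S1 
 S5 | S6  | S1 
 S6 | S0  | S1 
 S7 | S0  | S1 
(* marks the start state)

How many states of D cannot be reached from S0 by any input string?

3

Starting at S0 and following transitions, the reachable set is {S0, S1, S5, S6, S7}. That leaves S2, S3, S4 unreachable — 3 in total.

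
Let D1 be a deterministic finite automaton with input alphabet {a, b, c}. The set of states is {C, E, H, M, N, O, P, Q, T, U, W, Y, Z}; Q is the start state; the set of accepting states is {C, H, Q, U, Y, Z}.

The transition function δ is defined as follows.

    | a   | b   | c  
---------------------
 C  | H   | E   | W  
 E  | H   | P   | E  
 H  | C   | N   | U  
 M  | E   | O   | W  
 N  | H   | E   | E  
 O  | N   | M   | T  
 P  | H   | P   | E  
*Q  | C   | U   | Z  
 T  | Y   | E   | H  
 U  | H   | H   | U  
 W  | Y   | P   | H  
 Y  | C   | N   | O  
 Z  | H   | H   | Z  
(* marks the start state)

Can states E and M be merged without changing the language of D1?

Start with accepting vs non-accepting: {C,H,Q,U,Y,Z} | {E,M,N,O,P,T,W}.
Split {C,H,Q,U,Y,Z} by δ(·,b) → {C,H,Y} and {Q,U,Z}.
On input c, block {C,H,Y} splits into {C,Y} and {H}.
Refine {C,Y} on symbol a: members go to different blocks, giving {C} and {Y}.
Split {E,M,N,O,P,T,W} by δ(·,a) → {E,N,P} and {M,O} and {T,W}.
On input a, block {Q,U,Z} splits into {U,Z} and {Q}.
The partition is now stable with 8 blocks: {C} | {E,N,P} | {U,Z} | {H} | {Y} | {M,O} | {T,W} | {Q}.
E and M end up in different blocks, so they are distinguishable. For instance, the string 'a' is accepted from only E.

No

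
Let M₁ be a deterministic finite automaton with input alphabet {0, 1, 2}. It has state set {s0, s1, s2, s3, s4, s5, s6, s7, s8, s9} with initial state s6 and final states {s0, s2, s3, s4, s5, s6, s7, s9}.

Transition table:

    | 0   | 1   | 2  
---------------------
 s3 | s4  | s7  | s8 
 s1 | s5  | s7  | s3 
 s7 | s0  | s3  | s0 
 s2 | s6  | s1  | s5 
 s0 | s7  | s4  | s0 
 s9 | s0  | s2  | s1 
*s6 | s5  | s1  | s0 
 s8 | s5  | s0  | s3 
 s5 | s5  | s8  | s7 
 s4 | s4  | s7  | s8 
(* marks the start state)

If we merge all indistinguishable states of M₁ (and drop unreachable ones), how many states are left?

4

Reachable states from the start: {s0,s1,s3,s4,s5,s6,s7,s8}. Unreachable: {s2,s9} — drop them.
P0 = {s0,s3,s4,s5,s6,s7} | {s1,s8}.
On input 1, block {s0,s3,s4,s5,s6,s7} splits into {s0,s3,s4,s7} and {s5,s6}.
On input 2, block {s0,s3,s4,s7} splits into {s0,s7} and {s3,s4}.
No further refinement is possible. Final partition (4 blocks): {s0,s7} | {s1,s8} | {s5,s6} | {s3,s4}.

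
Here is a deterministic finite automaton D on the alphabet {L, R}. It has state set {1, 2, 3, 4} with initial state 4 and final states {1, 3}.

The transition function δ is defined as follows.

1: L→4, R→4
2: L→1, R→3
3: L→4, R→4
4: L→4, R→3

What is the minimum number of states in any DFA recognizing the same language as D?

Reachable states from the start: {3,4}. Unreachable: {1,2} — drop them.
P0 = {3} | {4}.
No further refinement is possible. Final partition (2 blocks): {3} | {4}.

2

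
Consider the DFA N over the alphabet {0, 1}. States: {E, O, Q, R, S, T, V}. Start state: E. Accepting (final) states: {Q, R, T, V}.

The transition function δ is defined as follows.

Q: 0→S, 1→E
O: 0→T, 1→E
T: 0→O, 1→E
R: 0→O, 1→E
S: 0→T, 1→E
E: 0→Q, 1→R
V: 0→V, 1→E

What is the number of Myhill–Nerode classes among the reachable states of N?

3

Reachable states from the start: {E,O,Q,R,S,T}. Unreachable: {V} — drop them.
Start with accepting vs non-accepting: {Q,R,T} | {E,O,S}.
Refine {E,O,S} on symbol 1: members go to different blocks, giving {O,S} and {E}.
No further refinement is possible. Final partition (3 blocks): {Q,R,T} | {O,S} | {E}.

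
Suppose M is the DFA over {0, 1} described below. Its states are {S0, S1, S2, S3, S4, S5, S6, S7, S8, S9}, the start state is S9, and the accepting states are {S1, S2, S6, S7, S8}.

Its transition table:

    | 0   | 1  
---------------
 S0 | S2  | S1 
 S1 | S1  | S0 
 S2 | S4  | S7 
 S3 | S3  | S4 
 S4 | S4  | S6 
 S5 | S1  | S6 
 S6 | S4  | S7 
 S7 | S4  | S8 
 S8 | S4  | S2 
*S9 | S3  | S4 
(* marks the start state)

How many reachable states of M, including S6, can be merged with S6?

4

First remove the unreachable states {S0,S1,S5}; 7 states remain.
Start with accepting vs non-accepting: {S2,S6,S7,S8} | {S3,S4,S9}.
Split {S3,S4,S9} by δ(·,1) → {S3,S9} and {S4}.
Stable partition: {S2,S6,S7,S8} | {S3,S9} | {S4} — 3 equivalence classes.
State S6 belongs to the block {S2,S6,S7,S8}, which has 4 states.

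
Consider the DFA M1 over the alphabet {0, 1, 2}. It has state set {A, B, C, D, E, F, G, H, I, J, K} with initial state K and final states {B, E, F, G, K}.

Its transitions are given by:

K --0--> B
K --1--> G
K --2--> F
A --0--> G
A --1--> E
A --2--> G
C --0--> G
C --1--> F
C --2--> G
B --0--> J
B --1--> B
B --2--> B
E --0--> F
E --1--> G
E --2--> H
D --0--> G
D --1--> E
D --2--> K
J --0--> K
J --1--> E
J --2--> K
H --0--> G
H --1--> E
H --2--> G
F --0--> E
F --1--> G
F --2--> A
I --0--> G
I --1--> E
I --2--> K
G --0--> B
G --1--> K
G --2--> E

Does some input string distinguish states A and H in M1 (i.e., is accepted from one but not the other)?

First remove the unreachable states {C,D,I}; 8 states remain.
P0 = {B,E,F,G,K} | {A,H,J}.
Refine {B,E,F,G,K} on symbol 0: members go to different blocks, giving {E,F,G,K} and {B}.
On input 0, block {E,F,G,K} splits into {E,F} and {G,K}.
Stable partition: {E,F} | {A,H,J} | {B} | {G,K} — 4 equivalence classes.
A and H lie in the same block of the stable partition, so they are equivalent — no string distinguishes them.

No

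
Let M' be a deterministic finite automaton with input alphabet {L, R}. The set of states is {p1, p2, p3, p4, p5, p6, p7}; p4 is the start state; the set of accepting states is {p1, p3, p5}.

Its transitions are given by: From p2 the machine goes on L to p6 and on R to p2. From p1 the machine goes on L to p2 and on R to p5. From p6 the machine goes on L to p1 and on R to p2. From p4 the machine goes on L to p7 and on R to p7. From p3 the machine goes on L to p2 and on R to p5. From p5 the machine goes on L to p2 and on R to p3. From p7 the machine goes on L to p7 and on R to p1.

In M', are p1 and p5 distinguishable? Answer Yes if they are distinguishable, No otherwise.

Every state is reachable, so we keep all 7.
P0 = {p1,p3,p5} | {p2,p4,p6,p7}.
On input L, block {p2,p4,p6,p7} splits into {p2,p4,p7} and {p6}.
Refine {p2,p4,p7} on symbol L: members go to different blocks, giving {p4,p7} and {p2}.
On input R, block {p4,p7} splits into {p4} and {p7}.
Stable partition: {p1,p3,p5} | {p4} | {p6} | {p2} | {p7} — 5 equivalence classes.
p1 and p5 lie in the same block of the stable partition, so they are equivalent — no string distinguishes them.

No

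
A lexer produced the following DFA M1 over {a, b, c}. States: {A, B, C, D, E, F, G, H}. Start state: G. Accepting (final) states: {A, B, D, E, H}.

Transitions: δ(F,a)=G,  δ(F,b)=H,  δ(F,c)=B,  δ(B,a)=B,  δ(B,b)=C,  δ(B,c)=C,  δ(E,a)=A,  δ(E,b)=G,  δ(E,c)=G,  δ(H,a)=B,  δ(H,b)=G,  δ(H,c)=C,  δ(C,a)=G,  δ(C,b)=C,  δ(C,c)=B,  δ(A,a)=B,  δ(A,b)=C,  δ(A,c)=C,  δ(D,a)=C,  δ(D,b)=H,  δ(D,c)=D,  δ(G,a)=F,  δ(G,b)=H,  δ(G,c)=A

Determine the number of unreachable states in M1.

No path from G leads to D, E; the other 6 states are all reachable.

2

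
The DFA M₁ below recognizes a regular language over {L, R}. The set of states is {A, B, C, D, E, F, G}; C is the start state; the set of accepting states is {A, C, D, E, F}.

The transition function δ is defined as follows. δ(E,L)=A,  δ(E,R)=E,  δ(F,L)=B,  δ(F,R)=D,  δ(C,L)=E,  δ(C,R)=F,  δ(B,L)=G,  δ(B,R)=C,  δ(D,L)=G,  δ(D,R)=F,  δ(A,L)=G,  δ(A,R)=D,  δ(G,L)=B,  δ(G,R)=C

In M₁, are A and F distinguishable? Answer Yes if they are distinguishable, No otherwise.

Every state is reachable, so we keep all 7.
Start with accepting vs non-accepting: {A,C,D,E,F} | {B,G}.
Refine {A,C,D,E,F} on symbol L: members go to different blocks, giving {A,D,F} and {C,E}.
Refine {C,E} on symbol L: members go to different blocks, giving {C} and {E}.
The partition is now stable with 4 blocks: {A,D,F} | {B,G} | {C} | {E}.
A and F lie in the same block of the stable partition, so they are equivalent — no string distinguishes them.

No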